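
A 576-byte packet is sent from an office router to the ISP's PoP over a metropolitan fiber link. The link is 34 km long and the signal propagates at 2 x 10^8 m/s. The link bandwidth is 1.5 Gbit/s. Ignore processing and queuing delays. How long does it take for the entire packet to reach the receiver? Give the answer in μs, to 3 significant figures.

173 μs

L = 576 × 8 = 4608 bits.
Transmission delay = L/R = 4608 / 1500000000 = 3.072 μs.
Propagation delay = d/s = 34000 m / 200000000 m/s = 170 μs.
Total = 173 μs.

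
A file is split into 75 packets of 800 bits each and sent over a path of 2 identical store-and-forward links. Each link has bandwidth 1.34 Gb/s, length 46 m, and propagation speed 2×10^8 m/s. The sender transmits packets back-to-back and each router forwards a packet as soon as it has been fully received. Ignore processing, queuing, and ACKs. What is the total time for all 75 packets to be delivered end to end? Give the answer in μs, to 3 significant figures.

Per-hop transmission t_tx = L/R = 800/1340000000 = 0.597015 μs.
Per-hop propagation t_prop = 46/200000000 = 0.23 μs.
Pipeline fill: first packet needs 2·t_tx to clear all hops; remaining 74 packets each add one t_tx.
Total = (2+75-1)·t_tx + 2·t_prop = 76·0.597015 + 2·0.23 = 45.8 μs.

45.8 μs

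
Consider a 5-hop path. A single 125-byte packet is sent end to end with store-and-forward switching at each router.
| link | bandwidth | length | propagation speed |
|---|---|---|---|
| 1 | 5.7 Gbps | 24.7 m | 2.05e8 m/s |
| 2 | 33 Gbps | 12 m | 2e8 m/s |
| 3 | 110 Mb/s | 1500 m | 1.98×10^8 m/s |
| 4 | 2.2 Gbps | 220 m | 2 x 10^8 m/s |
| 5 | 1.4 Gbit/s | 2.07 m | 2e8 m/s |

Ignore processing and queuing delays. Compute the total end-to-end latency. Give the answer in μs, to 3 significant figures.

19.3 μs

L = 125 × 8 = 1000 bits.
Transmission delays (L/R per hop): 0.175439, 0.030303, 9.09091, 0.454545, 0.714286 μs; sum = 10.4655 μs.
Propagation delays (d/s per hop): 0.120488, 0.06, 7.57576, 1.1, 0.01035 μs; sum = 8.8666 μs.
End-to-end = 19.3 μs.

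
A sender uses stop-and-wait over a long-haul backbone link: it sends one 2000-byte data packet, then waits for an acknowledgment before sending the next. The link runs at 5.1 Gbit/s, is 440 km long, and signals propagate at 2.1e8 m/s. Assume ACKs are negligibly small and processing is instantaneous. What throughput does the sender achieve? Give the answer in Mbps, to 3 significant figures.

3.82 Mbps

t_tx = L/R = 16000/5100000000 = 3.13725e-06 s.
t_prop = 440000/210000000 = 0.00209524 s; RTT = 0.00419048 s.
Cycle = t_tx + RTT = 0.00419361 s.
Throughput = L / cycle = 16000 / 0.00419361 = 3.82 Mbps.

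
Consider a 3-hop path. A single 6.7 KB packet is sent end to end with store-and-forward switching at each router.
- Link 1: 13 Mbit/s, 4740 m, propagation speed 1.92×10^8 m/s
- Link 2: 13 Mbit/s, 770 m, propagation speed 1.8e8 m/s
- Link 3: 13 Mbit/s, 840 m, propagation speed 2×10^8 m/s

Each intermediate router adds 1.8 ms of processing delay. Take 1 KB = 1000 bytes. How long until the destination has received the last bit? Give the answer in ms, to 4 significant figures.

L = 53600 bits.
Transmission delay per hop = L/R = 53600/13000000 = 4.12308 ms; 3 hops → 12.3692 ms.
Propagation delays (d/s per hop): 0.0246875, 0.00427778, 0.0042 ms; sum = 0.0331653 ms.
Processing at 2 router(s): 2 × 1.8 ms = 3.6 ms.
End-to-end = 16.00 ms.

16.00 ms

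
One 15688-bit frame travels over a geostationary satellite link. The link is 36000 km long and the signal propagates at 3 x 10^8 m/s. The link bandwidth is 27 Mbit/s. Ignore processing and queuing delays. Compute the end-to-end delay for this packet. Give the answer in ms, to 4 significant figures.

120.6 ms

Transmission delay = L/R = 15688 / 27000000 = 0.581037 ms.
Propagation delay = d/s = 36000000 m / 300000000 m/s = 120 ms.
Total = 120.6 ms.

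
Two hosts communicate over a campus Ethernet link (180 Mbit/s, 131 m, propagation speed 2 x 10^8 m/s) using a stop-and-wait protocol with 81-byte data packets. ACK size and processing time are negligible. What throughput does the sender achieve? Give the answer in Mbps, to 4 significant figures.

132.0 Mbps

t_tx = L/R = 648/180000000 = 3.6e-06 s.
t_prop = 131/200000000 = 6.55e-07 s; RTT = 1.31e-06 s.
Cycle = t_tx + RTT = 4.91e-06 s.
Throughput = L / cycle = 648 / 4.91e-06 = 132.0 Mbps.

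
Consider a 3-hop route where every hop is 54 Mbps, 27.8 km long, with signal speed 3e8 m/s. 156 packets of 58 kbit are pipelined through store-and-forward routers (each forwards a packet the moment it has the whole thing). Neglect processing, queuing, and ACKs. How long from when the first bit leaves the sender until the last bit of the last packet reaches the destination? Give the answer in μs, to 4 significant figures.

170000 μs

Per-hop transmission t_tx = L/R = 58000/54000000 = 1074.07 μs.
Per-hop propagation t_prop = 27800/300000000 = 92.6667 μs.
Pipeline fill: first packet needs 3·t_tx to clear all hops; remaining 155 packets each add one t_tx.
Total = (3+156-1)·t_tx + 3·t_prop = 158·1074.07 + 3·92.6667 = 170000 μs.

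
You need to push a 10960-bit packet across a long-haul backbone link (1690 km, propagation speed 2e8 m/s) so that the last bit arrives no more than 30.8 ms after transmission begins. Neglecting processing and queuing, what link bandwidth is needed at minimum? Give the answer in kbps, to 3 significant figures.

490 kbps

Propagation delay = 1690000 / 200000000 = 8.45 ms.
Transmission budget = 30.8 − 8.45 = 22.35 ms.
R ≥ L / t_tx = 10960 bits / 0.02235 s = 490 kbps.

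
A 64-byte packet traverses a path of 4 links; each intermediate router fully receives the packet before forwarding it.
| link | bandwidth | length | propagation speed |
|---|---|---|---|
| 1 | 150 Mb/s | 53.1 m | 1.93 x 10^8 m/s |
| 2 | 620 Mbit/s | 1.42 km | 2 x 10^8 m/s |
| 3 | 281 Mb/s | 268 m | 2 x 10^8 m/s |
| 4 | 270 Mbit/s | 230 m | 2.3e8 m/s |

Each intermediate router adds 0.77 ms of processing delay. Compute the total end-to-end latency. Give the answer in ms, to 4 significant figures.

2.328 ms

L = 64 × 8 = 512 bits.
Transmission delays (L/R per hop): 0.00341333, 0.000825806, 0.00182206, 0.0018963 ms; sum = 0.0079575 ms.
Propagation delays (d/s per hop): 0.00027513, 0.0071, 0.00134, 0.001 ms; sum = 0.00971513 ms.
Processing at 3 router(s): 3 × 0.77 ms = 2.31 ms.
End-to-end = 2.328 ms.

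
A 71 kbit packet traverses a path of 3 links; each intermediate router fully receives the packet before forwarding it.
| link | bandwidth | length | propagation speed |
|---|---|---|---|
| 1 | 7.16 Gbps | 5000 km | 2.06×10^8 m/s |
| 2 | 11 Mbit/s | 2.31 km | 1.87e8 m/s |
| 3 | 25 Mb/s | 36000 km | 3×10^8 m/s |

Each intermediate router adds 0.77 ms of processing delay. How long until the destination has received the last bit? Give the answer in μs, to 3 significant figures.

L = 71000 bits.
Transmission delays (L/R per hop): 9.9162, 6454.55, 2840 μs; sum = 9304.46 μs.
Propagation delays (d/s per hop): 24271.8, 12.3529, 120000 μs; sum = 144284 μs.
Processing at 2 router(s): 2 × 0.77 ms = 1540 μs.
End-to-end = 155000 μs.

155000 μs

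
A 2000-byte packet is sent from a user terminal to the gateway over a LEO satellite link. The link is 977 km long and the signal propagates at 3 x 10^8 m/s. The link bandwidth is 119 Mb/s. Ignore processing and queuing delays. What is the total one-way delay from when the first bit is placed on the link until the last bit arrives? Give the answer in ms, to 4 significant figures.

3.391 ms

L = 2000 × 8 = 16000 bits.
Transmission delay = L/R = 16000 / 119000000 = 0.134454 ms.
Propagation delay = d/s = 977000 m / 300000000 m/s = 3.25667 ms.
Total = 3.391 ms.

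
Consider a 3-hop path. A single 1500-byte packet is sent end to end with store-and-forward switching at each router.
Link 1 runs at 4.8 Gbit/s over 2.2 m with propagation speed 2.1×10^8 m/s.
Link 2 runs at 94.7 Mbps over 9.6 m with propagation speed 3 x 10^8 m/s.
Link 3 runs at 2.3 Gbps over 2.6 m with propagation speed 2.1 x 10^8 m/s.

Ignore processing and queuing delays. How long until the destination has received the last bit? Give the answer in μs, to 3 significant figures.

L = 1500 × 8 = 12000 bits.
Transmission delays (L/R per hop): 2.5, 126.716, 5.21739 μs; sum = 134.433 μs.
Propagation delays (d/s per hop): 0.0104762, 0.032, 0.012381 μs; sum = 0.0548571 μs.
End-to-end = 134 μs.

134 μs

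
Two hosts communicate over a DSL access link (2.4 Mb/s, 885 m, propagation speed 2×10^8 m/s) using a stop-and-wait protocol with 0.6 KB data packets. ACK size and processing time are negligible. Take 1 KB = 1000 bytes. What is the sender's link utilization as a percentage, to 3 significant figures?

99.6 %

t_tx = L/R = 4800/2400000 = 0.002 s.
t_prop = 885/200000000 = 4.425e-06 s; RTT = 8.85e-06 s.
Cycle = t_tx + RTT = 0.00200885 s.
Utilization = t_tx / cycle = 0.002/0.00200885 = 99.6 %.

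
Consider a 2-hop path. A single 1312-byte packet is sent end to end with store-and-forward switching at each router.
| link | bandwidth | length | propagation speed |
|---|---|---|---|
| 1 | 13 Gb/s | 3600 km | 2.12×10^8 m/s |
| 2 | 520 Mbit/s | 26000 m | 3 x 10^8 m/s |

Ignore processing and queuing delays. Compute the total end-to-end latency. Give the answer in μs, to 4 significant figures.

17090 μs

L = 1312 × 8 = 10496 bits.
Transmission delays (L/R per hop): 0.807385, 20.1846 μs; sum = 20.992 μs.
Propagation delays (d/s per hop): 16981.1, 86.6667 μs; sum = 17067.8 μs.
End-to-end = 17090 μs.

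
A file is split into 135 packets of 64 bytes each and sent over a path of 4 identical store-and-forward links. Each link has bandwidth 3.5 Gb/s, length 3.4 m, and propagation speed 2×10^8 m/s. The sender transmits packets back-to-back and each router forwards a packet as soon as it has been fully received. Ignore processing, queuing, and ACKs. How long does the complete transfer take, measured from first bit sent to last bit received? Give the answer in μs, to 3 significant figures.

20.3 μs

Per-hop transmission t_tx = L/R = 512/3500000000 = 0.146286 μs.
Per-hop propagation t_prop = 3.4/200000000 = 0.017 μs.
Pipeline fill: first packet needs 4·t_tx to clear all hops; remaining 134 packets each add one t_tx.
Total = (4+135-1)·t_tx + 4·t_prop = 138·0.146286 + 4·0.017 = 20.3 μs.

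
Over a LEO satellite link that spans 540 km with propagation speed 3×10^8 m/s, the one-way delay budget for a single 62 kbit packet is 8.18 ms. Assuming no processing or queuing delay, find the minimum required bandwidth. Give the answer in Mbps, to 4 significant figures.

9.718 Mbps

Propagation delay = 540000 / 300000000 = 1.8 ms.
Transmission budget = 8.18 − 1.8 = 6.38 ms.
R ≥ L / t_tx = 62000 bits / 0.00638 s = 9.718 Mbps.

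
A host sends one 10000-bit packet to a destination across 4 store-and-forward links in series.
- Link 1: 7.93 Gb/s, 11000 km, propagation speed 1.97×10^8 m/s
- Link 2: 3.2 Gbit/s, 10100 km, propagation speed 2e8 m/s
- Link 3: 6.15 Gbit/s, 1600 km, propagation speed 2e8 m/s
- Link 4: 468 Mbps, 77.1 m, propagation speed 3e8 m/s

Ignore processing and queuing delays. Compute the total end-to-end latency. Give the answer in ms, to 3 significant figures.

Transmission delays (L/R per hop): 0.00126103, 0.003125, 0.00162602, 0.0213675 ms; sum = 0.0273796 ms.
Propagation delays (d/s per hop): 55.8376, 50.5, 8, 0.000257 ms; sum = 114.338 ms.
End-to-end = 114 ms.

114 ms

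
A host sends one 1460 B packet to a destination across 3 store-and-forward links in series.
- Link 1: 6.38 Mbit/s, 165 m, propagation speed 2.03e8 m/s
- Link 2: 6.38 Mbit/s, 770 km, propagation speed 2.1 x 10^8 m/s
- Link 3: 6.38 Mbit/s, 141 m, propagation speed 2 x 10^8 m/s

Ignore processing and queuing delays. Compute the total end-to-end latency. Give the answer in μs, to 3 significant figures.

L = 1460 × 8 = 11680 bits.
Transmission delay per hop = L/R = 11680/6380000 = 1830.72 μs; 3 hops → 5492.16 μs.
Propagation delays (d/s per hop): 0.812808, 3666.67, 0.705 μs; sum = 3668.18 μs.
End-to-end = 9160 μs.

9160 μs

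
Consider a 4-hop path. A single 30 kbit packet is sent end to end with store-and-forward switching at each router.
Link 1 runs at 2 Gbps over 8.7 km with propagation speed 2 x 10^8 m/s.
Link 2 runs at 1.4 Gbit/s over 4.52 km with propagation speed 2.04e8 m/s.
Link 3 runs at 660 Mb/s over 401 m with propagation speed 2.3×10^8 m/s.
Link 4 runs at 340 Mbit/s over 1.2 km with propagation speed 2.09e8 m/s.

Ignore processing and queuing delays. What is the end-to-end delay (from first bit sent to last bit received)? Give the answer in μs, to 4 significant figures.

243.3 μs

L = 30000 bits.
Transmission delays (L/R per hop): 15, 21.4286, 45.4545, 88.2353 μs; sum = 170.118 μs.
Propagation delays (d/s per hop): 43.5, 22.1569, 1.74348, 5.74163 μs; sum = 73.142 μs.
End-to-end = 243.3 μs.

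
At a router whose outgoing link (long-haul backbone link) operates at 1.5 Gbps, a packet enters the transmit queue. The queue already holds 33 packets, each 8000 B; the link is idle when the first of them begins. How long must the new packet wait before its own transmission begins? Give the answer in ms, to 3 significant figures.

Each queued packet: L/R = 64000/1500000000 = 0.0426667 ms.
33 queued → 1.408 ms.
Queuing delay = 1.41 ms.

1.41 ms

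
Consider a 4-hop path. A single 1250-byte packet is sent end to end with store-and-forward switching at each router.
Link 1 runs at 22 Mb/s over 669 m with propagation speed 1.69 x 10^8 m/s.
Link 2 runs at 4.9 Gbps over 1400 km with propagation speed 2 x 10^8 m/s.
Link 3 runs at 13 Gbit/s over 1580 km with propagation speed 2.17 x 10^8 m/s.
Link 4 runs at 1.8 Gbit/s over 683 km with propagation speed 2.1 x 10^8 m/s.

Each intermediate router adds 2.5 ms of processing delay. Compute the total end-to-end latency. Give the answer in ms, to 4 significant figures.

L = 1250 × 8 = 10000 bits.
Transmission delays (L/R per hop): 0.454545, 0.00204082, 0.000769231, 0.00555556 ms; sum = 0.462911 ms.
Propagation delays (d/s per hop): 0.00395858, 7, 7.28111, 3.25238 ms; sum = 17.5374 ms.
Processing at 3 router(s): 3 × 2.5 ms = 7.5 ms.
End-to-end = 25.50 ms.

25.50 ms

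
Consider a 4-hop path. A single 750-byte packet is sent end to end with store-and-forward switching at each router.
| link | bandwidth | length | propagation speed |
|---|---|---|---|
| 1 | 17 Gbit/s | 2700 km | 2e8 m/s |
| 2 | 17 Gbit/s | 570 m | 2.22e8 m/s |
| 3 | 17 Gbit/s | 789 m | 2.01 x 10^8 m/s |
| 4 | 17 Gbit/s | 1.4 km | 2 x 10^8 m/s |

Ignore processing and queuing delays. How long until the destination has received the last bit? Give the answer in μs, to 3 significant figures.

13500 μs

L = 750 × 8 = 6000 bits.
Transmission delay per hop = L/R = 6000/17000000000 = 0.352941 μs; 4 hops → 1.41176 μs.
Propagation delays (d/s per hop): 13500, 2.56757, 3.92537, 7 μs; sum = 13513.5 μs.
End-to-end = 13500 μs.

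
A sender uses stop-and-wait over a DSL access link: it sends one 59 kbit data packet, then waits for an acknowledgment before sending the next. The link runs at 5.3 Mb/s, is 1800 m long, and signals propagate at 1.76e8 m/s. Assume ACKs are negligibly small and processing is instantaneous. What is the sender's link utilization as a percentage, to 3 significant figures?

t_tx = L/R = 59000/5300000 = 0.0111321 s.
t_prop = 1800/176000000 = 1.02273e-05 s; RTT = 2.04545e-05 s.
Cycle = t_tx + RTT = 0.0111525 s.
Utilization = t_tx / cycle = 0.0111321/0.0111525 = 99.8 %.

99.8 %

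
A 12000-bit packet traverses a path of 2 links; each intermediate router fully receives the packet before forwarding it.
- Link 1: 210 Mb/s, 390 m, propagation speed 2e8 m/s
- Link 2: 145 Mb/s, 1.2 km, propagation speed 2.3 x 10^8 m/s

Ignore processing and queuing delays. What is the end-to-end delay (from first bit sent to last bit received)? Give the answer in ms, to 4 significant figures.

Transmission delays (L/R per hop): 0.0571429, 0.0827586 ms; sum = 0.139901 ms.
Propagation delays (d/s per hop): 0.00195, 0.00521739 ms; sum = 0.00716739 ms.
End-to-end = 0.1471 ms.

0.1471 ms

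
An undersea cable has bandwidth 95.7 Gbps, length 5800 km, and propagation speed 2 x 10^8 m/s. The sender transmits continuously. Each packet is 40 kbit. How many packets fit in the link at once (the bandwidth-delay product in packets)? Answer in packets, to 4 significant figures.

69380 packets

Propagation delay = 5800000 / 200000000 = 0.029 s.
BDP = R × t_prop = 95700000000 × 0.029 = 2775300000 bits.
In packets of 40000 bits: 69380 packets.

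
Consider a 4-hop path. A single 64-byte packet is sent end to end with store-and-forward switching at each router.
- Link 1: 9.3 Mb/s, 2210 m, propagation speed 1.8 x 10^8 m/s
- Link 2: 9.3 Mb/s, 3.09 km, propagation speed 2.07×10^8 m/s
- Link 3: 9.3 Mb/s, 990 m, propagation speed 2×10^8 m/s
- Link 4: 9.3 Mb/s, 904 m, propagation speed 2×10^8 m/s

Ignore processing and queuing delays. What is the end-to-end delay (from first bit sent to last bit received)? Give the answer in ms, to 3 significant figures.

0.257 ms

L = 64 × 8 = 512 bits.
Transmission delay per hop = L/R = 512/9300000 = 0.0550538 ms; 4 hops → 0.220215 ms.
Propagation delays (d/s per hop): 0.0122778, 0.0149275, 0.00495, 0.00452 ms; sum = 0.0366753 ms.
End-to-end = 0.257 ms.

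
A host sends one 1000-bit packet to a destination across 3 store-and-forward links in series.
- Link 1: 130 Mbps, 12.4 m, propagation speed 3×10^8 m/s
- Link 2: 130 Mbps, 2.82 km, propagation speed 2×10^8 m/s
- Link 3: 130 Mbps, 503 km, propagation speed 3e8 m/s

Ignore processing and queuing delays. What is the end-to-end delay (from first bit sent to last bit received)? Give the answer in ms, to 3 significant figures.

1.71 ms

Transmission delay per hop = L/R = 1000/130000000 = 0.00769231 ms; 3 hops → 0.0230769 ms.
Propagation delays (d/s per hop): 4.13333e-05, 0.0141, 1.67667 ms; sum = 1.69081 ms.
End-to-end = 1.71 ms.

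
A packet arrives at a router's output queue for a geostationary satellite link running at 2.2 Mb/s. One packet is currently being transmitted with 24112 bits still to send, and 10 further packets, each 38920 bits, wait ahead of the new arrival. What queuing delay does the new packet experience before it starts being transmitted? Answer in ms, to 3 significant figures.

188 ms

Each queued packet: L/R = 38920/2200000 = 17.6909 ms.
10 queued → 176.909 ms.
Plus remaining 24112 bits of current packet: 10.96 ms.
Queuing delay = 188 ms.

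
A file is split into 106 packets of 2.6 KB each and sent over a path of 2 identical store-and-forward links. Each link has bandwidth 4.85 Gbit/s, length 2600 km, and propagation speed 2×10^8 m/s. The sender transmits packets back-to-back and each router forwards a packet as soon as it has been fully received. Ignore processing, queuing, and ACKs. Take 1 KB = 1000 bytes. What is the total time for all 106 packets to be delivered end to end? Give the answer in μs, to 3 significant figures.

26500 μs

Per-hop transmission t_tx = L/R = 20800/4850000000 = 4.28866 μs.
Per-hop propagation t_prop = 2600000/200000000 = 13000 μs.
Pipeline fill: first packet needs 2·t_tx to clear all hops; remaining 105 packets each add one t_tx.
Total = (2+106-1)·t_tx + 2·t_prop = 107·4.28866 + 2·13000 = 26500 μs.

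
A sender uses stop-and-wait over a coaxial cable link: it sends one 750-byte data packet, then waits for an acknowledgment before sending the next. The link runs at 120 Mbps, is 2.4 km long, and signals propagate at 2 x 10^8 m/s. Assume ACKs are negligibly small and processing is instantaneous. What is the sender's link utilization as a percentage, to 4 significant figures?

t_tx = L/R = 6000/120000000 = 5e-05 s.
t_prop = 2400/200000000 = 1.2e-05 s; RTT = 2.4e-05 s.
Cycle = t_tx + RTT = 7.4e-05 s.
Utilization = t_tx / cycle = 5e-05/7.4e-05 = 67.57 %.

67.57 %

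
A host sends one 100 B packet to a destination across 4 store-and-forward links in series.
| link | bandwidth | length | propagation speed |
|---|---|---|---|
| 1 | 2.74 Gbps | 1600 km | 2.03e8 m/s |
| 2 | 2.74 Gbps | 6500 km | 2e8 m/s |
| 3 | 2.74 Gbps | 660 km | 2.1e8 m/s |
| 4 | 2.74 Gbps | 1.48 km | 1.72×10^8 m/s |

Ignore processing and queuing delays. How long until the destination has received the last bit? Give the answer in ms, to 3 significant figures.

43.5 ms

L = 100 × 8 = 800 bits.
Transmission delay per hop = L/R = 800/2740000000 = 0.000291971 ms; 4 hops → 0.00116788 ms.
Propagation delays (d/s per hop): 7.88177, 32.5, 3.14286, 0.00860465 ms; sum = 43.5332 ms.
End-to-end = 43.5 ms.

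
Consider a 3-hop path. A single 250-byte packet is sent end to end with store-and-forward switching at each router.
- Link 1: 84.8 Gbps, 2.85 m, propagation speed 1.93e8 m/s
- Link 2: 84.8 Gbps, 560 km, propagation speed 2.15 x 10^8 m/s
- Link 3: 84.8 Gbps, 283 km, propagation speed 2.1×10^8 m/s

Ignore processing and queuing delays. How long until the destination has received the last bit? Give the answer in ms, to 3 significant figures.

3.95 ms

L = 250 × 8 = 2000 bits.
Transmission delay per hop = L/R = 2000/84800000000 = 2.35849e-05 ms; 3 hops → 7.07547e-05 ms.
Propagation delays (d/s per hop): 1.47668e-05, 2.60465, 1.34762 ms; sum = 3.95228 ms.
End-to-end = 3.95 ms.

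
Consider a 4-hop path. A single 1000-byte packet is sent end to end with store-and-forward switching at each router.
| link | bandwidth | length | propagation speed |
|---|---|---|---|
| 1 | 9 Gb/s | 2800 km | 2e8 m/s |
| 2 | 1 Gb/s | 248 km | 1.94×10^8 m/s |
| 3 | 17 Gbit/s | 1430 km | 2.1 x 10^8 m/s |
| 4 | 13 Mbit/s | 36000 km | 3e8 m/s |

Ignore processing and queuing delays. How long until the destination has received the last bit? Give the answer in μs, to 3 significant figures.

143000 μs

L = 1000 × 8 = 8000 bits.
Transmission delays (L/R per hop): 0.888889, 8, 0.470588, 615.385 μs; sum = 624.744 μs.
Propagation delays (d/s per hop): 14000, 1278.35, 6809.52, 120000 μs; sum = 142088 μs.
End-to-end = 143000 μs.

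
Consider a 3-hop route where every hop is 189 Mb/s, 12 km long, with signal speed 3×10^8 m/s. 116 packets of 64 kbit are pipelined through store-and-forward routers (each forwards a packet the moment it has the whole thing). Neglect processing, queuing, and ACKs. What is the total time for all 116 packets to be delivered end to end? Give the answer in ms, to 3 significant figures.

Per-hop transmission t_tx = L/R = 64000/189000000 = 0.338624 ms.
Per-hop propagation t_prop = 12000/300000000 = 0.04 ms.
Pipeline fill: first packet needs 3·t_tx to clear all hops; remaining 115 packets each add one t_tx.
Total = (3+116-1)·t_tx + 3·t_prop = 118·0.338624 + 3·0.04 = 40.1 ms.

40.1 ms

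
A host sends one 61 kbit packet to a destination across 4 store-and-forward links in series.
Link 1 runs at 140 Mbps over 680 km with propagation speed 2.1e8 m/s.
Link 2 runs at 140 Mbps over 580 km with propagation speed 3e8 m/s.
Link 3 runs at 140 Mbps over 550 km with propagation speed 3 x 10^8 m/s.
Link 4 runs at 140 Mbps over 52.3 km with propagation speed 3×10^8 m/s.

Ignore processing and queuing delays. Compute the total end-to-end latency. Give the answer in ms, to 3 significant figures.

L = 61000 bits.
Transmission delay per hop = L/R = 61000/140000000 = 0.435714 ms; 4 hops → 1.74286 ms.
Propagation delays (d/s per hop): 3.2381, 1.93333, 1.83333, 0.174333 ms; sum = 7.1791 ms.
End-to-end = 8.92 ms.

8.92 ms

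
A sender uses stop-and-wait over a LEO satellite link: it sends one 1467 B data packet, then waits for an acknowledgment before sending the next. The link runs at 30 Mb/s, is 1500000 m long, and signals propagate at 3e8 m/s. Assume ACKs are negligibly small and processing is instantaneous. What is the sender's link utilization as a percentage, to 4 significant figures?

t_tx = L/R = 11736/30000000 = 0.0003912 s.
t_prop = 1500000/300000000 = 0.005 s; RTT = 0.01 s.
Cycle = t_tx + RTT = 0.0103912 s.
Utilization = t_tx / cycle = 0.0003912/0.0103912 = 3.765 %.

3.765 %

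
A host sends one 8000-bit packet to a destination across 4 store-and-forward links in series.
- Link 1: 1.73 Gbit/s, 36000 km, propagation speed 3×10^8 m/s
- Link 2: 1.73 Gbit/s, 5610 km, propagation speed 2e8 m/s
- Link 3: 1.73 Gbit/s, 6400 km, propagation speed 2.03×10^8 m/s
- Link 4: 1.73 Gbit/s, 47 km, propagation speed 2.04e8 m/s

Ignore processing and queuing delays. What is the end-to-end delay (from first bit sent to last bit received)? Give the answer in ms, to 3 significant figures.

180 ms

Transmission delay per hop = L/R = 8000/1730000000 = 0.00462428 ms; 4 hops → 0.0184971 ms.
Propagation delays (d/s per hop): 120, 28.05, 31.5271, 0.230392 ms; sum = 179.807 ms.
End-to-end = 180 ms.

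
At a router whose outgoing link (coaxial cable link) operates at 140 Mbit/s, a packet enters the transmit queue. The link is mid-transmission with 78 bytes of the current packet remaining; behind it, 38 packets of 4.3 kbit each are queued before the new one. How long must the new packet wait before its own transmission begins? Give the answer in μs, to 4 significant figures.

1172 μs

Each queued packet: L/R = 4300/140000000 = 30.7143 μs.
38 queued → 1167.14 μs.
Plus remaining 624 bits of current packet: 4.45714 μs.
Queuing delay = 1172 μs.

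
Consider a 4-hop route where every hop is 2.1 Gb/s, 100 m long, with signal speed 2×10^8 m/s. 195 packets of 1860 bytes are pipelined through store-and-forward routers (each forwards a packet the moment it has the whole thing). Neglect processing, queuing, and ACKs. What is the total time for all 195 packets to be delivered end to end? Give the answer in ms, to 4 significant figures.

1.405 ms

Per-hop transmission t_tx = L/R = 14880/2100000000 = 0.00708571 ms.
Per-hop propagation t_prop = 100/200000000 = 0.0005 ms.
Pipeline fill: first packet needs 4·t_tx to clear all hops; remaining 194 packets each add one t_tx.
Total = (4+195-1)·t_tx + 4·t_prop = 198·0.00708571 + 4·0.0005 = 1.405 ms.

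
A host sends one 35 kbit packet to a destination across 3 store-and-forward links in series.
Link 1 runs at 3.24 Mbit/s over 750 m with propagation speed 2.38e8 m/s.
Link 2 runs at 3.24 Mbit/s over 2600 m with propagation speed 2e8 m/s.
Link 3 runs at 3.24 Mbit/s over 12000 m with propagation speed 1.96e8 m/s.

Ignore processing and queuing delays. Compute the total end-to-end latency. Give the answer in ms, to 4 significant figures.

32.48 ms

L = 35000 bits.
Transmission delay per hop = L/R = 35000/3240000 = 10.8025 ms; 3 hops → 32.4074 ms.
Propagation delays (d/s per hop): 0.00315126, 0.013, 0.0612245 ms; sum = 0.0773758 ms.
End-to-end = 32.48 ms.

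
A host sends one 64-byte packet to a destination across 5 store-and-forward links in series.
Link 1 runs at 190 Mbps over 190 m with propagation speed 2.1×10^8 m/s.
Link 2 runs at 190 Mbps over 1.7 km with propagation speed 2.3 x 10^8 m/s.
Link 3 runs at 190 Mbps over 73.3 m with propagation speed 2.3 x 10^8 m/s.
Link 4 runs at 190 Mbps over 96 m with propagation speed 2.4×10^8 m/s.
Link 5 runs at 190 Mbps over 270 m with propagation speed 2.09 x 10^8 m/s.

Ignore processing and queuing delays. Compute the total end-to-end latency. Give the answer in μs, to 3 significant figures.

L = 64 × 8 = 512 bits.
Transmission delay per hop = L/R = 512/190000000 = 2.69474 μs; 5 hops → 13.4737 μs.
Propagation delays (d/s per hop): 0.904762, 7.3913, 0.318696, 0.4, 1.29187 μs; sum = 10.3066 μs.
End-to-end = 23.8 μs.

23.8 μs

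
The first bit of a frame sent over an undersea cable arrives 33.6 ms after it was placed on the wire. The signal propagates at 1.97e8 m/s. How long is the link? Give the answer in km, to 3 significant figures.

6620 km

d = s × t_prop = 197000000 × 0.0336 = 6620 km.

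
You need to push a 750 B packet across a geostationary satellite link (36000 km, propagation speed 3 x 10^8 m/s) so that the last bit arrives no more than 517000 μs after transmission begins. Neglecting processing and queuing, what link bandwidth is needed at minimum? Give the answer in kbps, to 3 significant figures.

15.1 kbps

L = 6000 bits.
Propagation delay = 36000000 / 300000000 = 120000 μs.
Transmission budget = 517000 − 120000 = 397000 μs.
R ≥ L / t_tx = 6000 bits / 0.397 s = 15.1 kbps.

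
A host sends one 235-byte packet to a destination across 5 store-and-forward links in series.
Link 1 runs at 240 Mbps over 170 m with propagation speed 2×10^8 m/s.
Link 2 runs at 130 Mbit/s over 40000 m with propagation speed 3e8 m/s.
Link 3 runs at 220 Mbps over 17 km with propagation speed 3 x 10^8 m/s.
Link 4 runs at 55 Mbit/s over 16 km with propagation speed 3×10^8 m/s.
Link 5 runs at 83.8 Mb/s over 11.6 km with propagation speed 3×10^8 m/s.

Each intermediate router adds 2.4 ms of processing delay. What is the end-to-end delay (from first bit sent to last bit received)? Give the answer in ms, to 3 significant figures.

L = 235 × 8 = 1880 bits.
Transmission delays (L/R per hop): 0.00783333, 0.0144615, 0.00854545, 0.0341818, 0.0224344 ms; sum = 0.0874565 ms.
Propagation delays (d/s per hop): 0.00085, 0.133333, 0.0566667, 0.0533333, 0.0386667 ms; sum = 0.28285 ms.
Processing at 4 router(s): 4 × 2.4 ms = 9.6 ms.
End-to-end = 9.97 ms.

9.97 ms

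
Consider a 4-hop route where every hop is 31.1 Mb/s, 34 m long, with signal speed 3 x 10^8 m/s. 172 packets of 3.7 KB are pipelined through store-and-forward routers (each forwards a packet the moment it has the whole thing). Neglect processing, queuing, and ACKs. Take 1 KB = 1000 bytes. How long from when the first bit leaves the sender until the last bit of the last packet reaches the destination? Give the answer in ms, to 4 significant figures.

Per-hop transmission t_tx = L/R = 29600/31100000 = 0.951768 ms.
Per-hop propagation t_prop = 34/300000000 = 0.000113333 ms.
Pipeline fill: first packet needs 4·t_tx to clear all hops; remaining 171 packets each add one t_tx.
Total = (4+172-1)·t_tx + 4·t_prop = 175·0.951768 + 4·0.000113333 = 166.6 ms.

166.6 ms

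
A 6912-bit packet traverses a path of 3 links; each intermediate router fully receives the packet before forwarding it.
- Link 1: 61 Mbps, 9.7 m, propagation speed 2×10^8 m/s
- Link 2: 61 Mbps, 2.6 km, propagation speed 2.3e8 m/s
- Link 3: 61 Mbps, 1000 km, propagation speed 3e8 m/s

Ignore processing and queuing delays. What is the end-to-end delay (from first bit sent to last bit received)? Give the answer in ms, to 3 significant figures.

3.68 ms

Transmission delay per hop = L/R = 6912/61000000 = 0.113311 ms; 3 hops → 0.339934 ms.
Propagation delays (d/s per hop): 4.85e-05, 0.0113043, 3.33333 ms; sum = 3.34469 ms.
End-to-end = 3.68 ms.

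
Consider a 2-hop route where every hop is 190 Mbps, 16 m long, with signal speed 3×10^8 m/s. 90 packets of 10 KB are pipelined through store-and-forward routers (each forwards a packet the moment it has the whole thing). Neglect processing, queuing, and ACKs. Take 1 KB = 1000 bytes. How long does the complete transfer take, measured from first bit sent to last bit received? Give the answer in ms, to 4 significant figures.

Per-hop transmission t_tx = L/R = 80000/190000000 = 0.421053 ms.
Per-hop propagation t_prop = 16/300000000 = 5.33333e-05 ms.
Pipeline fill: first packet needs 2·t_tx to clear all hops; remaining 89 packets each add one t_tx.
Total = (2+90-1)·t_tx + 2·t_prop = 91·0.421053 + 2·5.33333e-05 = 38.32 ms.

38.32 ms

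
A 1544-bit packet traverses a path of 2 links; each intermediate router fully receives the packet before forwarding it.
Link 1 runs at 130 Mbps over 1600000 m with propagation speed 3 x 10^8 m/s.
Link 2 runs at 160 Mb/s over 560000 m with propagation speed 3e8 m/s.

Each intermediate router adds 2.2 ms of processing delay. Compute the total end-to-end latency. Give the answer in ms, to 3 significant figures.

9.42 ms

Transmission delays (L/R per hop): 0.0118769, 0.00965 ms; sum = 0.0215269 ms.
Propagation delays (d/s per hop): 5.33333, 1.86667 ms; sum = 7.2 ms.
Processing at 1 router(s): 1 × 2.2 ms = 2.2 ms.
End-to-end = 9.42 ms.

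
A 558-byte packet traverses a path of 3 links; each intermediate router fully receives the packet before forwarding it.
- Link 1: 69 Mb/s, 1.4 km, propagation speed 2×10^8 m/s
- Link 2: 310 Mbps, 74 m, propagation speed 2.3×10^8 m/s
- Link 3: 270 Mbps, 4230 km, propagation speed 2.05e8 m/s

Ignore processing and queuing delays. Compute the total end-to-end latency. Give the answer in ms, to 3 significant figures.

L = 558 × 8 = 4464 bits.
Transmission delays (L/R per hop): 0.0646957, 0.0144, 0.0165333 ms; sum = 0.095629 ms.
Propagation delays (d/s per hop): 0.007, 0.000321739, 20.6341 ms; sum = 20.6415 ms.
End-to-end = 20.7 ms.

20.7 ms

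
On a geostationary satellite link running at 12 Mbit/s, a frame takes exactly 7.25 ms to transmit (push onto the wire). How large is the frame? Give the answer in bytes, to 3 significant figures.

L = R × t_tx = 12000000 b/s × 0.00725 s = 87000 bits.
In bytes: 87000 / 8 = 10900 bytes.

10900 bytes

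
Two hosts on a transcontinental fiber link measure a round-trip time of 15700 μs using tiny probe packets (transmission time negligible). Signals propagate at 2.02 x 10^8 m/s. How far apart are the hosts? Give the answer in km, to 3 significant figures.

One-way propagation = RTT/2 = 7850 μs.
d = s × t = 202000000 × 0.00785 = 1590 km.

1590 km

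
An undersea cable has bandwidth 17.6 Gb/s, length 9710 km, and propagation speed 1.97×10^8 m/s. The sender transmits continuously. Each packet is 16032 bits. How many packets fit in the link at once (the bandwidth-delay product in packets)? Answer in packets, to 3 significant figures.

Propagation delay = 9710000 / 197000000 = 0.0492893 s.
BDP = R × t_prop = 17600000000 × 0.0492893 = 867492000 bits.
In packets of 16032 bits: 54100 packets.

54100 packets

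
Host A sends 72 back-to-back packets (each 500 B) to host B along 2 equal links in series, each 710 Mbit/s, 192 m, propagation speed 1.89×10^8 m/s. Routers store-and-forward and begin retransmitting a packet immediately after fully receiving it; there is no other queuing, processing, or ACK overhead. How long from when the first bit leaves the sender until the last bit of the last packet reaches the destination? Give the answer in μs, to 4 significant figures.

Per-hop transmission t_tx = L/R = 4000/710000000 = 5.6338 μs.
Per-hop propagation t_prop = 192/189000000 = 1.01587 μs.
Pipeline fill: first packet needs 2·t_tx to clear all hops; remaining 71 packets each add one t_tx.
Total = (2+72-1)·t_tx + 2·t_prop = 73·5.6338 + 2·1.01587 = 413.3 μs.

413.3 μs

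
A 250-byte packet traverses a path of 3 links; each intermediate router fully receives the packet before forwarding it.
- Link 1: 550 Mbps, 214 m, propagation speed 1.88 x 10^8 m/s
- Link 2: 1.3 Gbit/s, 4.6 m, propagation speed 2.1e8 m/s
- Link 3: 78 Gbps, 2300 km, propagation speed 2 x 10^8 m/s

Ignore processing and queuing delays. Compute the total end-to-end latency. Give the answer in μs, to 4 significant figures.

L = 250 × 8 = 2000 bits.
Transmission delays (L/R per hop): 3.63636, 1.53846, 0.025641 μs; sum = 5.20047 μs.
Propagation delays (d/s per hop): 1.1383, 0.0219048, 11500 μs; sum = 11501.2 μs.
End-to-end = 11510 μs.

11510 μs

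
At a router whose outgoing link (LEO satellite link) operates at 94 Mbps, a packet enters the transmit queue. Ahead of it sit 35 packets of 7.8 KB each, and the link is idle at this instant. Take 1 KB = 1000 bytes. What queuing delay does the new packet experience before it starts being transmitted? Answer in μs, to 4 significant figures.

23230 μs

Each queued packet: L/R = 62400/94000000 = 663.83 μs.
35 queued → 23234 μs.
Queuing delay = 23230 μs.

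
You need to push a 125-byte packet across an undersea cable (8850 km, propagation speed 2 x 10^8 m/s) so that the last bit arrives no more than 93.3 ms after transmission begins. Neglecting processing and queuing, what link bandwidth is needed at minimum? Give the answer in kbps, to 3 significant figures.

L = 1000 bits.
Propagation delay = 8850000 / 200000000 = 44.25 ms.
Transmission budget = 93.3 − 44.25 = 49.05 ms.
R ≥ L / t_tx = 1000 bits / 0.04905 s = 20.4 kbps.

20.4 kbps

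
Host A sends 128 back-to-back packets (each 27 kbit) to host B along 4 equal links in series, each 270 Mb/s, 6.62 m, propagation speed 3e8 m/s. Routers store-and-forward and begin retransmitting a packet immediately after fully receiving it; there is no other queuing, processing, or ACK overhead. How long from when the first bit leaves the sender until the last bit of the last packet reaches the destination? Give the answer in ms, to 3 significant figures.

Per-hop transmission t_tx = L/R = 27000/270000000 = 0.1 ms.
Per-hop propagation t_prop = 6.62/300000000 = 2.20667e-05 ms.
Pipeline fill: first packet needs 4·t_tx to clear all hops; remaining 127 packets each add one t_tx.
Total = (4+128-1)·t_tx + 4·t_prop = 131·0.1 + 4·2.20667e-05 = 13.1 ms.

13.1 ms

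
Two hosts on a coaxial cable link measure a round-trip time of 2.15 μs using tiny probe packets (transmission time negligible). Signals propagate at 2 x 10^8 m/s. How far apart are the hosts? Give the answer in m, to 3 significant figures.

One-way propagation = RTT/2 = 1.075 μs.
d = s × t = 200000000 × 1.075e-06 = 215 m.

215 m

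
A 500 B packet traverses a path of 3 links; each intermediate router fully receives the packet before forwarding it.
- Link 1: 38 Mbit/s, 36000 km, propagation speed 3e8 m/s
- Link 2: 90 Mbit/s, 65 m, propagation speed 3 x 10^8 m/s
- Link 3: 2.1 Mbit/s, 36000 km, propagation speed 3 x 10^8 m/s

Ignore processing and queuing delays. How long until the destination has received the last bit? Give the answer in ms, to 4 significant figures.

L = 500 × 8 = 4000 bits.
Transmission delays (L/R per hop): 0.105263, 0.0444444, 1.90476 ms; sum = 2.05447 ms.
Propagation delays (d/s per hop): 120, 0.000216667, 120 ms; sum = 240 ms.
End-to-end = 242.1 ms.

242.1 ms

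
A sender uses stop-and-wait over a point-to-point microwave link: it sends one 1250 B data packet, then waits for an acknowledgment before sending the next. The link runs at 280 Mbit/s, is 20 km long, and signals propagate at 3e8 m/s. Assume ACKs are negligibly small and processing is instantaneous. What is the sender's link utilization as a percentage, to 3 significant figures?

t_tx = L/R = 10000/280000000 = 3.57143e-05 s.
t_prop = 20000/300000000 = 6.66667e-05 s; RTT = 0.000133333 s.
Cycle = t_tx + RTT = 0.000169048 s.
Utilization = t_tx / cycle = 3.57143e-05/0.000169048 = 21.1 %.

21.1 %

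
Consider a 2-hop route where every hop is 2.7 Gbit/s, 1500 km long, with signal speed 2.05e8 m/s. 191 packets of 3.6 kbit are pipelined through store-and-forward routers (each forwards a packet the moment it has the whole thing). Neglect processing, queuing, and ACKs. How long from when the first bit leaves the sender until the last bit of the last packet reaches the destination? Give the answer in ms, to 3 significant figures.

14.9 ms

Per-hop transmission t_tx = L/R = 3600/2700000000 = 0.00133333 ms.
Per-hop propagation t_prop = 1500000/2.05e+08 = 7.31707 ms.
Pipeline fill: first packet needs 2·t_tx to clear all hops; remaining 190 packets each add one t_tx.
Total = (2+191-1)·t_tx + 2·t_prop = 192·0.00133333 + 2·7.31707 = 14.9 ms.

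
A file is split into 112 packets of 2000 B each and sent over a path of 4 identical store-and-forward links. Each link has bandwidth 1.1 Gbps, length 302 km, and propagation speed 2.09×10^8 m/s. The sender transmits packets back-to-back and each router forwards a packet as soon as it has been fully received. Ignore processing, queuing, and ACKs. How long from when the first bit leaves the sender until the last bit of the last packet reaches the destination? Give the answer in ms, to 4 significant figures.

7.453 ms

Per-hop transmission t_tx = L/R = 16000/1100000000 = 0.0145455 ms.
Per-hop propagation t_prop = 302000/209000000 = 1.44498 ms.
Pipeline fill: first packet needs 4·t_tx to clear all hops; remaining 111 packets each add one t_tx.
Total = (4+112-1)·t_tx + 4·t_prop = 115·0.0145455 + 4·1.44498 = 7.453 ms.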